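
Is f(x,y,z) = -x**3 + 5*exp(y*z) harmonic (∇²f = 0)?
No, ∇²f = -6*x + 5*y**2*exp(y*z) + 5*z**2*exp(y*z)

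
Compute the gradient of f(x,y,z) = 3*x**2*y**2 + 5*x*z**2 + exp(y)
(6*x*y**2 + 5*z**2, 6*x**2*y + exp(y), 10*x*z)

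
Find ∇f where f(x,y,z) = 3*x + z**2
(3, 0, 2*z)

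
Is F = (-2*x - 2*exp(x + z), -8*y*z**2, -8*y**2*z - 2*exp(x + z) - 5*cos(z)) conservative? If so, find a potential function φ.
Yes, F is conservative. φ = -x**2 - 4*y**2*z**2 - 2*exp(x + z) - 5*sin(z)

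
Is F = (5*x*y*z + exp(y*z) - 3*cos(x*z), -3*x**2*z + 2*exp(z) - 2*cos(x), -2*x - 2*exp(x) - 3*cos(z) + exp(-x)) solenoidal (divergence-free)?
No, ∇·F = 5*y*z + 3*z*sin(x*z) + 3*sin(z)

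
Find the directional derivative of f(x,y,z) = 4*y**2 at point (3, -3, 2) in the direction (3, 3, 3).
-8*sqrt(3)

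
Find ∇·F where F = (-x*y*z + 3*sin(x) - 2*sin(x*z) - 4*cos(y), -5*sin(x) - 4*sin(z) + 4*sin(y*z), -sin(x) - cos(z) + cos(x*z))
-x*sin(x*z) - y*z - 2*z*cos(x*z) + 4*z*cos(y*z) + sin(z) + 3*cos(x)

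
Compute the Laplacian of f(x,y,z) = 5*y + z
0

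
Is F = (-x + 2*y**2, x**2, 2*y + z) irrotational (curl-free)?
No, ∇×F = (2, 0, 2*x - 4*y)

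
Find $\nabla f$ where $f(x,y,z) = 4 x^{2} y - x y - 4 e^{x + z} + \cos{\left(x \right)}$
(8*x*y - y - 4*exp(x + z) - sin(x), x*(4*x - 1), -4*exp(x + z))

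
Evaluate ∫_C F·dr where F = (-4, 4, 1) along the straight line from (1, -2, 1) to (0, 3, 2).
25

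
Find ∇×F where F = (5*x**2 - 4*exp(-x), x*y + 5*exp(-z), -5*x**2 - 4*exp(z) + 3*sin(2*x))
(5*exp(-z), 10*x - 6*cos(2*x), y)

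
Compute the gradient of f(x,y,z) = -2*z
(0, 0, -2)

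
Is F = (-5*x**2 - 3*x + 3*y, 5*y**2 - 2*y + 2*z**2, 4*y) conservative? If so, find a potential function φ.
No, ∇×F = (4 - 4*z, 0, -3) ≠ 0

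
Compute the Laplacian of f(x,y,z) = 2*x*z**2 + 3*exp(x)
4*x + 3*exp(x)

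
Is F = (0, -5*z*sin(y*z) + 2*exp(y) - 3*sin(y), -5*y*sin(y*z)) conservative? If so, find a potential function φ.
Yes, F is conservative. φ = 2*exp(y) + 3*cos(y) + 5*cos(y*z)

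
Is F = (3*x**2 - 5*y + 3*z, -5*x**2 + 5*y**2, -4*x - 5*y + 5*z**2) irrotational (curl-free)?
No, ∇×F = (-5, 7, 5 - 10*x)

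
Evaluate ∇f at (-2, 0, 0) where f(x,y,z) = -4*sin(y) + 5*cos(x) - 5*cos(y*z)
(5*sin(2), -4, 0)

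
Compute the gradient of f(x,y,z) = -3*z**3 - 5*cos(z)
(0, 0, -9*z**2 + 5*sin(z))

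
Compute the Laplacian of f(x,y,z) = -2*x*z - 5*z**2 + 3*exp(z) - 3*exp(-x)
3*exp(z) - 10 - 3*exp(-x)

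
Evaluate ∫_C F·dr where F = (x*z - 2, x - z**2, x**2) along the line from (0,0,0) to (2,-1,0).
-5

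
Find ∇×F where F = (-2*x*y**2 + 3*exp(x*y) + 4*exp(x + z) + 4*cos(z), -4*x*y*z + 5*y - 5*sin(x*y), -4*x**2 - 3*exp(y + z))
(4*x*y - 3*exp(y + z), 8*x + 4*exp(x + z) - 4*sin(z), 4*x*y - 3*x*exp(x*y) - 4*y*z - 5*y*cos(x*y))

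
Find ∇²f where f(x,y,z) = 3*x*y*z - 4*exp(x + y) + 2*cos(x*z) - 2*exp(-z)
-2*x**2*cos(x*z) - 2*z**2*cos(x*z) - 8*exp(x + y) - 2*exp(-z)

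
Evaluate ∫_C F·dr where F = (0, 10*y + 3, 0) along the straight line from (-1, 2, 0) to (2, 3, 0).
28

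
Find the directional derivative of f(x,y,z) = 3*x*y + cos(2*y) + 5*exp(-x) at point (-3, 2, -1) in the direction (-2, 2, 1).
-10 - 4*sin(4)/3 + 10*exp(3)/3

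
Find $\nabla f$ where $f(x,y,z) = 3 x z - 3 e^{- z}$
(3*z, 0, 3*x + 3*exp(-z))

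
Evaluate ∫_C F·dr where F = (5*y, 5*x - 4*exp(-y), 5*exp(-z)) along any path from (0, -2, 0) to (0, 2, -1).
-4*exp(2) - 5*E + 4*exp(-2) + 5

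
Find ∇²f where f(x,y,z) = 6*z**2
12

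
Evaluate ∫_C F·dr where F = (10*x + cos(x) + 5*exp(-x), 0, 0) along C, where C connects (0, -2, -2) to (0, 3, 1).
0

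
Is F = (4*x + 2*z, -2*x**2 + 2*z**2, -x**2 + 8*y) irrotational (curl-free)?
No, ∇×F = (8 - 4*z, 2*x + 2, -4*x)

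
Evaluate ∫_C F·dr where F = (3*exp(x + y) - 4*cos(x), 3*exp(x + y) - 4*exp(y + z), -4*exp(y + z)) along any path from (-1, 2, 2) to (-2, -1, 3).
-4*exp(2) - 3*E - 4*sin(1) + 3*exp(-3) + 4*sin(2) + 4*exp(4)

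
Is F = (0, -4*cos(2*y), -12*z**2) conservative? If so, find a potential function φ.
Yes, F is conservative. φ = -4*z**3 - 2*sin(2*y)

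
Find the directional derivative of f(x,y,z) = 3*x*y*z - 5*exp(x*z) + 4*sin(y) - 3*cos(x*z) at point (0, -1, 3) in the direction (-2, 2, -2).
4*sqrt(3)*(cos(1) + 6)/3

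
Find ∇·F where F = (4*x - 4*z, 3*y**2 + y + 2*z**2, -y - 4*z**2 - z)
6*y - 8*z + 4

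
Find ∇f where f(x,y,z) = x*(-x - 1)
(-2*x - 1, 0, 0)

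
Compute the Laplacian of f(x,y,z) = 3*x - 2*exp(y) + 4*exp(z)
-2*exp(y) + 4*exp(z)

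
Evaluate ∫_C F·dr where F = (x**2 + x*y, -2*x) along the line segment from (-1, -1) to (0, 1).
5/2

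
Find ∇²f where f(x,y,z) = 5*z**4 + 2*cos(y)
60*z**2 - 2*cos(y)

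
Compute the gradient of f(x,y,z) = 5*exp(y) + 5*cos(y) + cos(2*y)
(0, 5*exp(y) - 5*sin(y) - 2*sin(2*y), 0)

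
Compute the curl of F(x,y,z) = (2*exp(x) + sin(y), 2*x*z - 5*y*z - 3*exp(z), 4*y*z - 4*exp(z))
(-2*x + 5*y + 4*z + 3*exp(z), 0, 2*z - cos(y))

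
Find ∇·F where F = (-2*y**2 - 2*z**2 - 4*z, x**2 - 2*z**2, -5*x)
0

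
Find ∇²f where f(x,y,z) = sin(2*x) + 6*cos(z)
-4*sin(2*x) - 6*cos(z)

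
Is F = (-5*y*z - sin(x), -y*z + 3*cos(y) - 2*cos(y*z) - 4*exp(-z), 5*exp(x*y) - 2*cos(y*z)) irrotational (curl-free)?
No, ∇×F = (5*x*exp(x*y) - 2*y*sin(y*z) + y + 2*z*sin(y*z) - 4*exp(-z), -5*y*(exp(x*y) + 1), 5*z)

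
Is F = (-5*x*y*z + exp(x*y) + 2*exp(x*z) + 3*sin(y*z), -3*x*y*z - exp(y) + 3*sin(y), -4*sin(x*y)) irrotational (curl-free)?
No, ∇×F = (x*(3*y - 4*cos(x*y)), -5*x*y + 2*x*exp(x*z) + 4*y*cos(x*y) + 3*y*cos(y*z), 5*x*z - x*exp(x*y) - 3*y*z - 3*z*cos(y*z))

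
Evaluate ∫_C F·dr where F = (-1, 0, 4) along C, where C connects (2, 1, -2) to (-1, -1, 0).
11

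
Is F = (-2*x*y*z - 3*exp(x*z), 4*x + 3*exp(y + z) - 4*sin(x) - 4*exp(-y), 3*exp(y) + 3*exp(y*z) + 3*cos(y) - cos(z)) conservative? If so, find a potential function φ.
No, ∇×F = (3*z*exp(y*z) + 3*exp(y) - 3*exp(y + z) - 3*sin(y), x*(-2*y - 3*exp(x*z)), 2*x*z - 4*cos(x) + 4) ≠ 0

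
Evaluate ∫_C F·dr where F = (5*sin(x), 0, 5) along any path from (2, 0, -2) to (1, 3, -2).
-5*cos(1) + 5*cos(2)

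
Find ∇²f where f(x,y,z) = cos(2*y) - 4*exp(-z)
-4*cos(2*y) - 4*exp(-z)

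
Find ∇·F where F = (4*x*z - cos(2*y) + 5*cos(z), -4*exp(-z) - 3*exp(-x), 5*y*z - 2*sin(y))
5*y + 4*z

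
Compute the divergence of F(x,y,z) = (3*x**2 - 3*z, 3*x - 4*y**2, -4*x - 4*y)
6*x - 8*y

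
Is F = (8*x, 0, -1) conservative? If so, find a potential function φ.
Yes, F is conservative. φ = 4*x**2 - z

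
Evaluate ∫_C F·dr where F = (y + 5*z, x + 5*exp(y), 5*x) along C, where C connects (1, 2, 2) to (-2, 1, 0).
-5*exp(2) - 14 + 5*E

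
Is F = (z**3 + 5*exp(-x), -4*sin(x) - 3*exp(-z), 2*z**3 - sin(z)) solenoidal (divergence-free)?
No, ∇·F = 6*z**2 - cos(z) - 5*exp(-x)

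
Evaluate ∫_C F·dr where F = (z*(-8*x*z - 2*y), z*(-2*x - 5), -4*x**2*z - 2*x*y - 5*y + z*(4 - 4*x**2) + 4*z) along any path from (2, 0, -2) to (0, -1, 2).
74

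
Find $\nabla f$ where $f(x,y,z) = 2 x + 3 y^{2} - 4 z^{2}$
(2, 6*y, -8*z)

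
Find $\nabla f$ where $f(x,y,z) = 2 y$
(0, 2, 0)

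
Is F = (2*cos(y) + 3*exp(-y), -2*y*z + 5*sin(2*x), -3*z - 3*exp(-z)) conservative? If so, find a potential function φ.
No, ∇×F = (2*y, 0, 2*sin(y) + 10*cos(2*x) + 3*exp(-y)) ≠ 0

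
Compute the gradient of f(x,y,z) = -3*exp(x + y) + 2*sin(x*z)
(2*z*cos(x*z) - 3*exp(x + y), -3*exp(x + y), 2*x*cos(x*z))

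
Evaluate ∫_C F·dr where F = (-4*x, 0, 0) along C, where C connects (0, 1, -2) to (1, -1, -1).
-2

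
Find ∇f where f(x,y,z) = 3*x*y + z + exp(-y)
(3*y, 3*x - exp(-y), 1)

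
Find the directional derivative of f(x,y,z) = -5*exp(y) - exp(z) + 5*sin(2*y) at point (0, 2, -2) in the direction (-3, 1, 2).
sqrt(14)*(-5*exp(4) + 10*exp(2)*cos(4) - 2)*exp(-2)/14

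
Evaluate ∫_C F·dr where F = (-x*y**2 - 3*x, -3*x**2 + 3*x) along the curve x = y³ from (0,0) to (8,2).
-1644/7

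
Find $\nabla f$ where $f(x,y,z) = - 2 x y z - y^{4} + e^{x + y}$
(-2*y*z + exp(x + y), -2*x*z - 4*y**3 + exp(x + y), -2*x*y)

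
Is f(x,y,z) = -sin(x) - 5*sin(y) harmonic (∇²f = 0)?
No, ∇²f = sin(x) + 5*sin(y)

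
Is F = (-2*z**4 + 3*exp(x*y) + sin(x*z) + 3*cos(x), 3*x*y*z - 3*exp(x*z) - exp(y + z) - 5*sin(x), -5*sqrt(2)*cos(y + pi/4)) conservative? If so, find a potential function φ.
No, ∇×F = (-3*x*y + 3*x*exp(x*z) + exp(y + z) + 5*sqrt(2)*sin(y + pi/4), x*cos(x*z) - 8*z**3, -3*x*exp(x*y) + 3*y*z - 3*z*exp(x*z) - 5*cos(x)) ≠ 0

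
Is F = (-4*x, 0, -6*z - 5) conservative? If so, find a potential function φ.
Yes, F is conservative. φ = -2*x**2 - 3*z**2 - 5*z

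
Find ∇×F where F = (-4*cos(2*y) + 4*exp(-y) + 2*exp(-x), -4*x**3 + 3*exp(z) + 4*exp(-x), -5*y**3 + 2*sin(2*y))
(-15*y**2 - 3*exp(z) + 4*cos(2*y), 0, -12*x**2 - 8*sin(2*y) + 4*exp(-y) - 4*exp(-x))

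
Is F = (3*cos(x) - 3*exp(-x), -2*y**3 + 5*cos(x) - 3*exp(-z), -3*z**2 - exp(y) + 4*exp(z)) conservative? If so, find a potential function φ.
No, ∇×F = (-exp(y) - 3*exp(-z), 0, -5*sin(x)) ≠ 0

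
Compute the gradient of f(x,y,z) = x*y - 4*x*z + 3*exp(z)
(y - 4*z, x, -4*x + 3*exp(z))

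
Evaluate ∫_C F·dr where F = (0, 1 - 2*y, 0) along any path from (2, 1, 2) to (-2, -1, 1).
-2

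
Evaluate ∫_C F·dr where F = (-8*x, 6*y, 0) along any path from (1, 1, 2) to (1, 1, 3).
0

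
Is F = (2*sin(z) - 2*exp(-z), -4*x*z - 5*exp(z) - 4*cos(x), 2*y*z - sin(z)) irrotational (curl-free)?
No, ∇×F = (4*x + 2*z + 5*exp(z), 2*cos(z) + 2*exp(-z), -4*z + 4*sin(x))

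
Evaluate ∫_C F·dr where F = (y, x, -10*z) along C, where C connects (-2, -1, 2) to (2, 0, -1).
13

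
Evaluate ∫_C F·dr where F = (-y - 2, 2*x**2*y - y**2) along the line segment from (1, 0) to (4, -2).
113/3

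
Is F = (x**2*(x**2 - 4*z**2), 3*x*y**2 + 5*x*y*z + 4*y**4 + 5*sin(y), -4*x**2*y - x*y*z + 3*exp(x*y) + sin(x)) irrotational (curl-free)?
No, ∇×F = (x*(-4*x - 5*y - z + 3*exp(x*y)), -8*x**2*z + 8*x*y + y*z - 3*y*exp(x*y) - cos(x), y*(3*y + 5*z))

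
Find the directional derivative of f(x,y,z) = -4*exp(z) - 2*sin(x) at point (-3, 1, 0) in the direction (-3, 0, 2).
2*sqrt(13)*(-4 + 3*cos(3))/13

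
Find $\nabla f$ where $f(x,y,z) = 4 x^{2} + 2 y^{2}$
(8*x, 4*y, 0)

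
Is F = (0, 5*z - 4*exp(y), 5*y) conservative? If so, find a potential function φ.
Yes, F is conservative. φ = 5*y*z - 4*exp(y)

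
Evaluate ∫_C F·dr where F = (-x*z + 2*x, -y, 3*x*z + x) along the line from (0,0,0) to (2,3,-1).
11/6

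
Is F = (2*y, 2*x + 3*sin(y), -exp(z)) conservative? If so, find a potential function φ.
Yes, F is conservative. φ = 2*x*y - exp(z) - 3*cos(y)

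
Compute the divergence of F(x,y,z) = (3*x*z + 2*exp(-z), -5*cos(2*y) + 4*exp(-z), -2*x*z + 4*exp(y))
-2*x + 3*z + 10*sin(2*y)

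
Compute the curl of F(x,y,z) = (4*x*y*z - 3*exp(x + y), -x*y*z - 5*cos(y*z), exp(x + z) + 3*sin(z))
(y*(x - 5*sin(y*z)), 4*x*y - exp(x + z), -4*x*z - y*z + 3*exp(x + y))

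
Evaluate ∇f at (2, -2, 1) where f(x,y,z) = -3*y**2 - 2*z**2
(0, 12, -4)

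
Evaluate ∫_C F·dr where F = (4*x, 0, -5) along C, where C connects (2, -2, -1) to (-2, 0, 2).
-15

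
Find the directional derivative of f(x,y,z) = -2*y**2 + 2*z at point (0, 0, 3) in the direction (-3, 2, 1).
sqrt(14)/7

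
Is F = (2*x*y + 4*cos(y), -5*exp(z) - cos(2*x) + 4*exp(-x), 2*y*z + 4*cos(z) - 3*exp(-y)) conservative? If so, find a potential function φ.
No, ∇×F = (2*z + 5*exp(z) + 3*exp(-y), 0, -2*x + 2*sin(2*x) + 4*sin(y) - 4*exp(-x)) ≠ 0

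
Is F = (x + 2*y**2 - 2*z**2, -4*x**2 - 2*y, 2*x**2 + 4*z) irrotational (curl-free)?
No, ∇×F = (0, -4*x - 4*z, -8*x - 4*y)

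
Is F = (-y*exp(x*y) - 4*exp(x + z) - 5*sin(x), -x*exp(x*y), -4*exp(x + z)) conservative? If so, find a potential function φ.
Yes, F is conservative. φ = -exp(x*y) - 4*exp(x + z) + 5*cos(x)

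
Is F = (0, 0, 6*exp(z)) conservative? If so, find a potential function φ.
Yes, F is conservative. φ = 6*exp(z)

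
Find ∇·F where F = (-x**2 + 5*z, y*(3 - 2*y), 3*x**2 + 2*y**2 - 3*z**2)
-2*x - 4*y - 6*z + 3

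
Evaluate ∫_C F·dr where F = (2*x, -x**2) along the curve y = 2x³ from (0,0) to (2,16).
-172/5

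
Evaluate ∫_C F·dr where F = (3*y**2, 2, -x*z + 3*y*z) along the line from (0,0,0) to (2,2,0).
12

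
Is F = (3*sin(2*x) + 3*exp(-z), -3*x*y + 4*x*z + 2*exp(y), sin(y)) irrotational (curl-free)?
No, ∇×F = (-4*x + cos(y), -3*exp(-z), -3*y + 4*z)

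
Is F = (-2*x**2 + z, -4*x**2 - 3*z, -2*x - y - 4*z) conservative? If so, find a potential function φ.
No, ∇×F = (2, 3, -8*x) ≠ 0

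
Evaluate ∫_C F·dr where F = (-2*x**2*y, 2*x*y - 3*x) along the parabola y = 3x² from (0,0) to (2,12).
144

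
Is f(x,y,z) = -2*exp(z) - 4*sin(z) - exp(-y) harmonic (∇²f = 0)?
No, ∇²f = -2*exp(z) + 4*sin(z) - exp(-y)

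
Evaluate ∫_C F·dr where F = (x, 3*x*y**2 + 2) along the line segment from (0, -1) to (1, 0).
11/4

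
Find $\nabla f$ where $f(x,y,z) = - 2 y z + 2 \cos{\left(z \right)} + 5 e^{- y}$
(0, -2*z - 5*exp(-y), -2*y - 2*sin(z))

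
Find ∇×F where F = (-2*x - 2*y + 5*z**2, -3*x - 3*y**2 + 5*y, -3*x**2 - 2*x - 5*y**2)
(-10*y, 6*x + 10*z + 2, -1)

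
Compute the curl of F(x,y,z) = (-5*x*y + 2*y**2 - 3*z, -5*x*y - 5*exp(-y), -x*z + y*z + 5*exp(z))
(z, z - 3, 5*x - 9*y)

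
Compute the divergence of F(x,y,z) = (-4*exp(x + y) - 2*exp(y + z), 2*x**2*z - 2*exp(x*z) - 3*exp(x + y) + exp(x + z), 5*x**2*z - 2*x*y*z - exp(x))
5*x**2 - 2*x*y - 7*exp(x + y)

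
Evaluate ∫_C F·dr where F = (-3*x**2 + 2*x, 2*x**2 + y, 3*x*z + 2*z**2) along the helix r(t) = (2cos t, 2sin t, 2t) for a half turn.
-32 + 16*pi**3/3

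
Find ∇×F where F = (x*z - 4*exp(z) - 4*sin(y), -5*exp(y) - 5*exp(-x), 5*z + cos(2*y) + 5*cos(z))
(-2*sin(2*y), x - 4*exp(z), 4*cos(y) + 5*exp(-x))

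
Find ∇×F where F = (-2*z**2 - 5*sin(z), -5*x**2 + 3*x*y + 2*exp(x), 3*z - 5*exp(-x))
(0, -4*z - 5*cos(z) - 5*exp(-x), -10*x + 3*y + 2*exp(x))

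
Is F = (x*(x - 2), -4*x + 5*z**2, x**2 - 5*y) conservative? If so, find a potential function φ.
No, ∇×F = (-10*z - 5, -2*x, -4) ≠ 0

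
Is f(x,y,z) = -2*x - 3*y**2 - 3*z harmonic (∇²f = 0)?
No, ∇²f = -6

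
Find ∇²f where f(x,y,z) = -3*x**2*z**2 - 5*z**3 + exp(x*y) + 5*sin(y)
x**2*exp(x*y) - 6*x**2 + y**2*exp(x*y) - 6*z**2 - 30*z - 5*sin(y)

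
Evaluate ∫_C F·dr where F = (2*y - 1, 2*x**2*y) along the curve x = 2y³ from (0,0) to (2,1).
2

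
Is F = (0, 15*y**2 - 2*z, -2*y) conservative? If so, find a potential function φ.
Yes, F is conservative. φ = y*(5*y**2 - 2*z)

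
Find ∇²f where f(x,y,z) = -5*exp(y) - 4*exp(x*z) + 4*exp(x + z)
-4*x**2*exp(x*z) - 4*z**2*exp(x*z) - 5*exp(y) + 8*exp(x + z)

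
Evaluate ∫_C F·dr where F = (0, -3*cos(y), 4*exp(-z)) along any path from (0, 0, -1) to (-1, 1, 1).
-3*sin(1) + 8*sinh(1)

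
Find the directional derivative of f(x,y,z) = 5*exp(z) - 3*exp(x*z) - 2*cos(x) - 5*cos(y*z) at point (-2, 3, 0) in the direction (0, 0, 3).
11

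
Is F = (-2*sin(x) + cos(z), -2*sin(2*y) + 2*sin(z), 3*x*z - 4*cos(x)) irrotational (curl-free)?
No, ∇×F = (-2*cos(z), -3*z - 4*sin(x) - sin(z), 0)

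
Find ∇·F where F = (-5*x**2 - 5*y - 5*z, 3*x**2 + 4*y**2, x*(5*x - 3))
-10*x + 8*y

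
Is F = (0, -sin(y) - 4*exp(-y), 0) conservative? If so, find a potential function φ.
Yes, F is conservative. φ = cos(y) + 4*exp(-y)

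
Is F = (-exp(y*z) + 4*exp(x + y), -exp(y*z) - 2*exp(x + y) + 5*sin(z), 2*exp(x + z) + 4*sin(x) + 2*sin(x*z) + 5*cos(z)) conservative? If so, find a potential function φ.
No, ∇×F = (y*exp(y*z) - 5*cos(z), -y*exp(y*z) - 2*z*cos(x*z) - 2*exp(x + z) - 4*cos(x), z*exp(y*z) - 6*exp(x + y)) ≠ 0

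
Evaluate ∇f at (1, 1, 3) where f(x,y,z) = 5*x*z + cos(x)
(15 - sin(1), 0, 5)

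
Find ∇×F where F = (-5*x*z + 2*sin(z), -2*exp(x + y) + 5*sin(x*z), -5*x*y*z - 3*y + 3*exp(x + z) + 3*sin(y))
(-5*x*z - 5*x*cos(x*z) + 3*cos(y) - 3, -5*x + 5*y*z - 3*exp(x + z) + 2*cos(z), 5*z*cos(x*z) - 2*exp(x + y))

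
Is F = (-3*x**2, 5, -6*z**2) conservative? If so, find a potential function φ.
Yes, F is conservative. φ = -x**3 + 5*y - 2*z**3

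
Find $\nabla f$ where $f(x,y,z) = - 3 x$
(-3, 0, 0)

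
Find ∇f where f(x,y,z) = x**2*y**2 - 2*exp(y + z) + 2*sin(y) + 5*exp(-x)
(2*x*y**2 - 5*exp(-x), 2*x**2*y - 2*exp(y + z) + 2*cos(y), -2*exp(y + z))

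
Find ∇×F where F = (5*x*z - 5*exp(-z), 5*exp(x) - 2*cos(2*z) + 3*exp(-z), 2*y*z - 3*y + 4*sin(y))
(2*z - 4*sin(2*z) + 4*cos(y) - 3 + 3*exp(-z), 5*x + 5*exp(-z), 5*exp(x))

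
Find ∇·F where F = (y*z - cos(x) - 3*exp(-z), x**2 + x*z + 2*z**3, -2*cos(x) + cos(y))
sin(x)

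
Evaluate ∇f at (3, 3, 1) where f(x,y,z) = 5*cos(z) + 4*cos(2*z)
(0, 0, -(5 + 16*cos(1))*sin(1))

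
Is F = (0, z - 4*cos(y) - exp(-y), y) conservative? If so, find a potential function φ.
Yes, F is conservative. φ = y*z - 4*sin(y) + exp(-y)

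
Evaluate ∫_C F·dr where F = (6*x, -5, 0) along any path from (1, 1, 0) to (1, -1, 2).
10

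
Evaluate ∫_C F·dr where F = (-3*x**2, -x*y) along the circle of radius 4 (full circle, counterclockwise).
0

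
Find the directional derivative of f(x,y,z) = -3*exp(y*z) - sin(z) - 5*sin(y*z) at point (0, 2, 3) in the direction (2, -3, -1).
sqrt(14)*(cos(3) + 55*cos(6) + 33*exp(6))/14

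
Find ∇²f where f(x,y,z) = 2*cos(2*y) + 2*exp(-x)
-8*cos(2*y) + 2*exp(-x)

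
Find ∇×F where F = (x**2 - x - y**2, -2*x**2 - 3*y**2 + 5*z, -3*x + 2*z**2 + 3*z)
(-5, 3, -4*x + 2*y)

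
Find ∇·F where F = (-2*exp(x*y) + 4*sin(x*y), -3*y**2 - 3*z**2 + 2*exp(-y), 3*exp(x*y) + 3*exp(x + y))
2*(y*(-exp(x*y) + 2*cos(x*y) - 3)*exp(y) - 1)*exp(-y)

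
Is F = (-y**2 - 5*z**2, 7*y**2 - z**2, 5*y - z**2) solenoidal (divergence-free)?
No, ∇·F = 14*y - 2*z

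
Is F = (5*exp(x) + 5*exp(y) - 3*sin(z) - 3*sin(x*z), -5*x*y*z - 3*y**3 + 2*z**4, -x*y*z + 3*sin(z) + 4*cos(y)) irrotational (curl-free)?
No, ∇×F = (5*x*y - x*z - 8*z**3 - 4*sin(y), -3*x*cos(x*z) + y*z - 3*cos(z), -5*y*z - 5*exp(y))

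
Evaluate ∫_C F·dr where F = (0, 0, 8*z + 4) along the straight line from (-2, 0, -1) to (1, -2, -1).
0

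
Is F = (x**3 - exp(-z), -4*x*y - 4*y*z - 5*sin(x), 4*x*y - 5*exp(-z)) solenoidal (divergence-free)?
No, ∇·F = 3*x**2 - 4*x - 4*z + 5*exp(-z)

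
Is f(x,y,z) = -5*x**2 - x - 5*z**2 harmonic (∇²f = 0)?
No, ∇²f = -20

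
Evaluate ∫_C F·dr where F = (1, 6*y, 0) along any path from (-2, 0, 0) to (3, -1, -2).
8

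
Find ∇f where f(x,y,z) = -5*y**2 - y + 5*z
(0, -10*y - 1, 5)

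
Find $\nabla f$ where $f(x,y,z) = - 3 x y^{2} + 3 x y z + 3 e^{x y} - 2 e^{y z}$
(3*y*(-y + z + exp(x*y)), -6*x*y + 3*x*z + 3*x*exp(x*y) - 2*z*exp(y*z), y*(3*x - 2*exp(y*z)))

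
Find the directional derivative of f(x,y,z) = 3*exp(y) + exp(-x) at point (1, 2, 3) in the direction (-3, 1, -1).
3*sqrt(11)*(1 + exp(3))*exp(-1)/11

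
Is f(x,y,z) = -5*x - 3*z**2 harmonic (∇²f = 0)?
No, ∇²f = -6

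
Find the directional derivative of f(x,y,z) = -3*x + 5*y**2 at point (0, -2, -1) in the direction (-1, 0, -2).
3*sqrt(5)/5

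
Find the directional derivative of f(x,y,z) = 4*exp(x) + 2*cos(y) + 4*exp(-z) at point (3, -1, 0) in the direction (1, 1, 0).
sqrt(2)*(sin(1) + 2*exp(3))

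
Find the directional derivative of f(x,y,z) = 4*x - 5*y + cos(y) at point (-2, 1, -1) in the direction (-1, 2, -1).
-sqrt(6)*(sin(1) + 7)/3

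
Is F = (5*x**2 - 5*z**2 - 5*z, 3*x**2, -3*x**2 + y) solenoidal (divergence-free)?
No, ∇·F = 10*x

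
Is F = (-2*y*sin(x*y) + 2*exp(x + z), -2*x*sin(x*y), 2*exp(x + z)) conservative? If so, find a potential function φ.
Yes, F is conservative. φ = 2*exp(x + z) + 2*cos(x*y)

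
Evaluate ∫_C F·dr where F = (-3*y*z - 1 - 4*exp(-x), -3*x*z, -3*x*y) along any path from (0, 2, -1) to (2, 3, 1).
-24 + 4*exp(-2)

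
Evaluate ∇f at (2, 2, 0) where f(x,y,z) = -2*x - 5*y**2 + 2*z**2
(-2, -20, 0)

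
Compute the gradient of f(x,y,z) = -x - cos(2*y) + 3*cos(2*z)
(-1, 2*sin(2*y), -6*sin(2*z))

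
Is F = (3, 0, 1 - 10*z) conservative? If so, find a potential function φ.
Yes, F is conservative. φ = 3*x - 5*z**2 + z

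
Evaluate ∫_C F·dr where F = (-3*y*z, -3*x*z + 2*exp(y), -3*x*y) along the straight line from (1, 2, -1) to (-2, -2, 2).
-30 - 4*sinh(2)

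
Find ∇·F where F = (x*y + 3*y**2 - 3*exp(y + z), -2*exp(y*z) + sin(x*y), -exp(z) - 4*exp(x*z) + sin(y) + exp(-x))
-4*x*exp(x*z) + x*cos(x*y) + y - 2*z*exp(y*z) - exp(z)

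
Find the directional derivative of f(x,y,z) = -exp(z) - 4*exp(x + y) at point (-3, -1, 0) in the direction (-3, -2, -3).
sqrt(22)*(20 + 3*exp(4))*exp(-4)/22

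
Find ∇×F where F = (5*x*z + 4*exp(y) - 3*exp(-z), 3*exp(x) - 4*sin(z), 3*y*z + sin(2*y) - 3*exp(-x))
(3*z + 2*cos(2*y) + 4*cos(z), 5*x + 3*exp(-z) - 3*exp(-x), 3*exp(x) - 4*exp(y))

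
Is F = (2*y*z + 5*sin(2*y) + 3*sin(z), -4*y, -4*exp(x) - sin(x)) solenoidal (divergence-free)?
No, ∇·F = -4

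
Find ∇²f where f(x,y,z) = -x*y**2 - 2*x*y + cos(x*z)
-x**2*cos(x*z) - 2*x - z**2*cos(x*z)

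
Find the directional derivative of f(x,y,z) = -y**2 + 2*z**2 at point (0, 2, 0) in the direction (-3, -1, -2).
2*sqrt(14)/7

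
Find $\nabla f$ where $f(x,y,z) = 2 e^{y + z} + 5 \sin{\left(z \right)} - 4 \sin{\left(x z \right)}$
(-4*z*cos(x*z), 2*exp(y + z), -4*x*cos(x*z) + 2*exp(y + z) + 5*cos(z))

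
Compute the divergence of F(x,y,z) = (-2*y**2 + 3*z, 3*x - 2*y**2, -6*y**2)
-4*y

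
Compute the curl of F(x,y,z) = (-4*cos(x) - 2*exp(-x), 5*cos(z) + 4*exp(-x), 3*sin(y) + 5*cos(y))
(-5*sin(y) + 5*sin(z) + 3*cos(y), 0, -4*exp(-x))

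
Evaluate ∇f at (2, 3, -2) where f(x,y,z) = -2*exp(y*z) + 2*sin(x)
(2*cos(2), 4*exp(-6), -6*exp(-6))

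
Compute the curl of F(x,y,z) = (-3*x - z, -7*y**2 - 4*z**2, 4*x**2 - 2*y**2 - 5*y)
(-4*y + 8*z - 5, -8*x - 1, 0)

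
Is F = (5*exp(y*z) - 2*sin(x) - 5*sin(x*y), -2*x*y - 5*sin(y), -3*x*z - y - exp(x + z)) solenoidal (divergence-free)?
No, ∇·F = -5*x - 5*y*cos(x*y) - exp(x + z) - 2*cos(x) - 5*cos(y)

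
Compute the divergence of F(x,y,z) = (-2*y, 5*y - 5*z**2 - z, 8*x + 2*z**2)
4*z + 5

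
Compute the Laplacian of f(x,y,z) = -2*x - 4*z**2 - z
-8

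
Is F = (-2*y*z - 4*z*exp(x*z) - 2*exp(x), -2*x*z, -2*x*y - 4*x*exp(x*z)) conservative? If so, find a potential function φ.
Yes, F is conservative. φ = -2*x*y*z - 2*exp(x) - 4*exp(x*z)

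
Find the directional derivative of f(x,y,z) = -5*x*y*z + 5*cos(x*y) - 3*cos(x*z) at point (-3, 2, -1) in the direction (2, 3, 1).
5*sqrt(14)*(-3*sin(3) + 1 - 5*sin(6))/14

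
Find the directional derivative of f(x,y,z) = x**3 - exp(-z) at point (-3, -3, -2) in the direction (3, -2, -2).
sqrt(17)*(81 - 2*exp(2))/17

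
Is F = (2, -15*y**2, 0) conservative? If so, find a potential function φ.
Yes, F is conservative. φ = 2*x - 5*y**3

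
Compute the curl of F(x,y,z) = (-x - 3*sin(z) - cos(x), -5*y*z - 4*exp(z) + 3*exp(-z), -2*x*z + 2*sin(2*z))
(5*y + sinh(z) + 7*cosh(z), 2*z - 3*cos(z), 0)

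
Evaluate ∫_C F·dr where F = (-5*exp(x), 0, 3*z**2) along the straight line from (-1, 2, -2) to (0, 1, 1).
5*exp(-1) + 4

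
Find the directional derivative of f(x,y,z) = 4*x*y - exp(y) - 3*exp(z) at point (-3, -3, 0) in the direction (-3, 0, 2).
30*sqrt(13)/13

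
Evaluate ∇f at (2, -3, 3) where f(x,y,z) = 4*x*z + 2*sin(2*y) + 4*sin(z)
(12, 4*cos(6), 4*cos(3) + 8)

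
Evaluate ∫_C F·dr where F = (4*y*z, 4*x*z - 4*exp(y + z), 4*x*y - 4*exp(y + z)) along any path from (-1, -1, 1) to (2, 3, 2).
48 - 4*exp(5)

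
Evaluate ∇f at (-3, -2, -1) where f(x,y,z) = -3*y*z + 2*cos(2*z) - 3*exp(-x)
(3*exp(3), 3, 4*sin(2) + 6)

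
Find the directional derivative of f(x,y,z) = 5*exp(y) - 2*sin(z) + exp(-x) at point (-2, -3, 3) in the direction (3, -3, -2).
sqrt(22)*(-3*exp(5) + 4*exp(3)*cos(3) - 15)*exp(-3)/22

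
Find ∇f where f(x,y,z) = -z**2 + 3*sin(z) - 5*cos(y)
(0, 5*sin(y), -2*z + 3*cos(z))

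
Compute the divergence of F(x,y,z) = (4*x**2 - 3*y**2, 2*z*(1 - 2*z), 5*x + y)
8*x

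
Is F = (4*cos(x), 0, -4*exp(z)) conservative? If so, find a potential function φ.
Yes, F is conservative. φ = -4*exp(z) + 4*sin(x)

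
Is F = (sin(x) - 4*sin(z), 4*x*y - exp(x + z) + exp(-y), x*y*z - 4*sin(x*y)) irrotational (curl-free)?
No, ∇×F = (x*z - 4*x*cos(x*y) + exp(x + z), -y*z + 4*y*cos(x*y) - 4*cos(z), 4*y - exp(x + z))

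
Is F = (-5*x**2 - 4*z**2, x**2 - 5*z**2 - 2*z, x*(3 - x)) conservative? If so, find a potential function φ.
No, ∇×F = (10*z + 2, 2*x - 8*z - 3, 2*x) ≠ 0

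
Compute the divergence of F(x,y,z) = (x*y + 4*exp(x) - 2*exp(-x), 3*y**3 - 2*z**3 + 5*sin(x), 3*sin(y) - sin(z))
9*y**2 + y + 4*exp(x) - cos(z) + 2*exp(-x)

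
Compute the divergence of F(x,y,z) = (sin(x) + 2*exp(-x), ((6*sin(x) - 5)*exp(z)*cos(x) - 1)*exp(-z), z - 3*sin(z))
cos(x) - 3*cos(z) + 1 - 2*exp(-x)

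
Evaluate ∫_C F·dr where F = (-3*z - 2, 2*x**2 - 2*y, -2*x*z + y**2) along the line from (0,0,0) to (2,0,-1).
-7/3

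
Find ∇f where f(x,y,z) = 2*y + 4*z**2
(0, 2, 8*z)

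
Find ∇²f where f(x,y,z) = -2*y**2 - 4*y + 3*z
-4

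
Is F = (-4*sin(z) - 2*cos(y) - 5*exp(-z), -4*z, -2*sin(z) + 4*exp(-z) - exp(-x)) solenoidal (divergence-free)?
No, ∇·F = -2*cos(z) - 4*exp(-z)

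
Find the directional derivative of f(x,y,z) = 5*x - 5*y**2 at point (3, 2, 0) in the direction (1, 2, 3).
-5*sqrt(14)/2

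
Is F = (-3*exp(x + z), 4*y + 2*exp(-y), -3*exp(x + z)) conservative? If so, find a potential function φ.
Yes, F is conservative. φ = 2*y**2 - 3*exp(x + z) - 2*exp(-y)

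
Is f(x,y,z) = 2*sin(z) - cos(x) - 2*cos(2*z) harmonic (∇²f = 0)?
No, ∇²f = -2*sin(z) + cos(x) + 8*cos(2*z)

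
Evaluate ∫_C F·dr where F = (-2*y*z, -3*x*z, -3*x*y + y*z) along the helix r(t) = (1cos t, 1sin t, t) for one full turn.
pi*(-pi - 2)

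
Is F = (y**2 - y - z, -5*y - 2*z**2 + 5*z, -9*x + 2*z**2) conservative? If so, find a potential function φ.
No, ∇×F = (4*z - 5, 8, 1 - 2*y) ≠ 0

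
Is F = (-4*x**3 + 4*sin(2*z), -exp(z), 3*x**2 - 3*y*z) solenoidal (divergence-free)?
No, ∇·F = -12*x**2 - 3*y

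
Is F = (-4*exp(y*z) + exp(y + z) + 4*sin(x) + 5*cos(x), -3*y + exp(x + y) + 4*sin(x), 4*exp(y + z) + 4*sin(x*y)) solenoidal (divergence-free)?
No, ∇·F = exp(x + y) + 4*exp(y + z) - 5*sin(x) + 4*cos(x) - 3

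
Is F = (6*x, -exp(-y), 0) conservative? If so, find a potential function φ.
Yes, F is conservative. φ = 3*x**2 + exp(-y)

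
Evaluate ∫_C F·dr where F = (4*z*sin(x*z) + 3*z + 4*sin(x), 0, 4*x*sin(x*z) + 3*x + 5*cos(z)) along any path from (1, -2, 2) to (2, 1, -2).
-18 - 10*sin(2) + 4*cos(1) - 4*cos(4)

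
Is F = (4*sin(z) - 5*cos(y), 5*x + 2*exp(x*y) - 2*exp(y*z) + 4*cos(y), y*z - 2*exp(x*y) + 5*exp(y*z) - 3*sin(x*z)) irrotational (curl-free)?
No, ∇×F = (-2*x*exp(x*y) + 2*y*exp(y*z) + 5*z*exp(y*z) + z, 2*y*exp(x*y) + 3*z*cos(x*z) + 4*cos(z), 2*y*exp(x*y) - 5*sin(y) + 5)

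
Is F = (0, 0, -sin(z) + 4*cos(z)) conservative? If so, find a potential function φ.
Yes, F is conservative. φ = 4*sin(z) + cos(z)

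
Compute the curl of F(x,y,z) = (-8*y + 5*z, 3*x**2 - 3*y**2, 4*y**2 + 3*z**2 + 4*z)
(8*y, 5, 6*x + 8)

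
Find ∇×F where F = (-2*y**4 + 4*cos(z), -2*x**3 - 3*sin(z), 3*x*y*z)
(3*x*z + 3*cos(z), -3*y*z - 4*sin(z), -6*x**2 + 8*y**3)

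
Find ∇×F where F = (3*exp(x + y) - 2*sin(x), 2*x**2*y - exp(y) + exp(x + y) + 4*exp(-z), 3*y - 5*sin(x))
(3 + 4*exp(-z), 5*cos(x), 4*x*y - 2*exp(x + y))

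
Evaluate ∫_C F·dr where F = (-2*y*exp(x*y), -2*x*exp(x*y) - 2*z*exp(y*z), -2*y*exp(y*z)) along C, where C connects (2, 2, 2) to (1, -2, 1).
-(4 - 4*exp(6))*exp(-2)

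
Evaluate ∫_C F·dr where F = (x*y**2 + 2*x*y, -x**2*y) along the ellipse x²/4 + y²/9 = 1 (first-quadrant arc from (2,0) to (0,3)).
-26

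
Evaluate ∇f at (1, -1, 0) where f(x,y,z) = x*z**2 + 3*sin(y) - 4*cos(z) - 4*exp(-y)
(0, 3*cos(1) + 4*E, 0)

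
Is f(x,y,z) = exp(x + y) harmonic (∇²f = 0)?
No, ∇²f = 2*exp(x + y)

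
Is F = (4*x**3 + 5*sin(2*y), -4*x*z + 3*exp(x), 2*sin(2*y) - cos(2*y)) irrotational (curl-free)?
No, ∇×F = (4*x + 2*sin(2*y) + 4*cos(2*y), 0, -4*z + 3*exp(x) - 10*cos(2*y))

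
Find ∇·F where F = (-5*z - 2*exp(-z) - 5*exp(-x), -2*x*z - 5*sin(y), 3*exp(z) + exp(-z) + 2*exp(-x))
3*exp(z) - 5*cos(y) - exp(-z) + 5*exp(-x)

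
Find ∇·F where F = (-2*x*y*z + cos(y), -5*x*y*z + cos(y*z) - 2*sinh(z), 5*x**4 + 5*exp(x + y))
-z*(5*x + 2*y + sin(y*z))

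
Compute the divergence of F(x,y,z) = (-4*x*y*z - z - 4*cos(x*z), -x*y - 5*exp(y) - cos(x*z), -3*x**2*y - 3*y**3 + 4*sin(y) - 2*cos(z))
-x - 4*y*z + 4*z*sin(x*z) - 5*exp(y) + 2*sin(z)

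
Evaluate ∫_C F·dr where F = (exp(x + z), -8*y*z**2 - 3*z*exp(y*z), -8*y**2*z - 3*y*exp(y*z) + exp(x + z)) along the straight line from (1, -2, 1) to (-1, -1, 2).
E - exp(2)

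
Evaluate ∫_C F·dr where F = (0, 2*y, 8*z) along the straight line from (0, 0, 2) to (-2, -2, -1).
-8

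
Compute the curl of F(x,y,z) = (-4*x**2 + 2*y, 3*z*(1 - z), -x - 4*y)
(6*z - 7, 1, -2)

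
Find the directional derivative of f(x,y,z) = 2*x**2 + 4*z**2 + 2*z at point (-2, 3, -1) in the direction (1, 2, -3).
5*sqrt(14)/7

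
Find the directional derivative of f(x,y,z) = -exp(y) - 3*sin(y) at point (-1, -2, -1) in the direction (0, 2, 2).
-sqrt(2)*(3*exp(2)*cos(2) + 1)*exp(-2)/2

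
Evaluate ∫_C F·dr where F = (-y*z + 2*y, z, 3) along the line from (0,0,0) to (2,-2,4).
28/3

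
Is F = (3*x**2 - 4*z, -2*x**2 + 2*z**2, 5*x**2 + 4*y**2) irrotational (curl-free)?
No, ∇×F = (8*y - 4*z, -10*x - 4, -4*x)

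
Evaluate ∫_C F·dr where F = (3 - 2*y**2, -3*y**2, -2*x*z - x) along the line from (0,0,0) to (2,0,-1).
17/3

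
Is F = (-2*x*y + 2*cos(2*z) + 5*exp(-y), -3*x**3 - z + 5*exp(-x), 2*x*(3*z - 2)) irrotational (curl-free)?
No, ∇×F = (1, -6*z - 4*sin(2*z) + 4, -9*x**2 + 2*x + 5*exp(-y) - 5*exp(-x))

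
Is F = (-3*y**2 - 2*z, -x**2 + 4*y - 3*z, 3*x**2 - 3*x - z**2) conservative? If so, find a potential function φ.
No, ∇×F = (3, 1 - 6*x, -2*x + 6*y) ≠ 0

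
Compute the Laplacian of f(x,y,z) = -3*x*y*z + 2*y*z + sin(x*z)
(-x**2 - z**2)*sin(x*z)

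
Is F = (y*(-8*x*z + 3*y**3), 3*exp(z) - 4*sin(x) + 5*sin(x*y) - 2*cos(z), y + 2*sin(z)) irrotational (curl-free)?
No, ∇×F = (-3*exp(z) - 2*sin(z) + 1, -8*x*y, 8*x*z - 12*y**3 + 5*y*cos(x*y) - 4*cos(x))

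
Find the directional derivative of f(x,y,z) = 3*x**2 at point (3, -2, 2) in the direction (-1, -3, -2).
-9*sqrt(14)/7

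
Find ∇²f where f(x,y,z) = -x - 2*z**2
-4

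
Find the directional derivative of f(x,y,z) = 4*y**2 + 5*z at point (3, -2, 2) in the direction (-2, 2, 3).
-sqrt(17)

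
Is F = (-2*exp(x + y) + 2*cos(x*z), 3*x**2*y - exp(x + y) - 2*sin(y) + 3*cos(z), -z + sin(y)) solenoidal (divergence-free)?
No, ∇·F = 3*x**2 - 2*z*sin(x*z) - 3*exp(x + y) - 2*cos(y) - 1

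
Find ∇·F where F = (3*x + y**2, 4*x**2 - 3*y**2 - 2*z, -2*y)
3 - 6*y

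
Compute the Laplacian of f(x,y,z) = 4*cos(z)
-4*cos(z)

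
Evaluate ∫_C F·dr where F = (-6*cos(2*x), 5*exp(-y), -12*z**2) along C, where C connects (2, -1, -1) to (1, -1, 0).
-4 - 3*sin(2) + 3*sin(4)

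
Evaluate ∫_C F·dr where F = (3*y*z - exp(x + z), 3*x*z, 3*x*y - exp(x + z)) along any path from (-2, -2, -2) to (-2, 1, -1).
-exp(-3) + exp(-4) + 30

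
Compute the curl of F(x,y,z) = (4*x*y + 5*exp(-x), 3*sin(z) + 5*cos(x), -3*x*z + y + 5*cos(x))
(1 - 3*cos(z), 3*z + 5*sin(x), -4*x - 5*sin(x))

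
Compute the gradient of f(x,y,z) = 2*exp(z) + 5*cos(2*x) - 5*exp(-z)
(-10*sin(2*x), 0, 2*exp(z) + 5*exp(-z))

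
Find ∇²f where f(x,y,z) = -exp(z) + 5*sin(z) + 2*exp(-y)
-exp(z) - 5*sin(z) + 2*exp(-y)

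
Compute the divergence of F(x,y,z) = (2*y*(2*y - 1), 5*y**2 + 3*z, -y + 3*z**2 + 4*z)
10*y + 6*z + 4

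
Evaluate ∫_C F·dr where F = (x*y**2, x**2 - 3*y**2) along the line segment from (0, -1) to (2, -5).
442/3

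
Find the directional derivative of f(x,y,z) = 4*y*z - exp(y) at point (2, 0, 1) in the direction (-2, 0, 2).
0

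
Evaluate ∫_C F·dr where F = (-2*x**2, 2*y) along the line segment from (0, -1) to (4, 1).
-128/3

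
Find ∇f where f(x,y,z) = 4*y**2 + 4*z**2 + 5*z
(0, 8*y, 8*z + 5)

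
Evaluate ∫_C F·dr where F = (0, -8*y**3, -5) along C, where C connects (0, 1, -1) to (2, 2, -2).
-25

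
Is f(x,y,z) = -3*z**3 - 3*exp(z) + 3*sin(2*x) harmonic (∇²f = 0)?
No, ∇²f = -18*z - 3*exp(z) - 12*sin(2*x)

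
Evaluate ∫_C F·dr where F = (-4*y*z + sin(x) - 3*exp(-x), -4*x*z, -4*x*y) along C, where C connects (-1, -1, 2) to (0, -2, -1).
-3*E + cos(1) + 10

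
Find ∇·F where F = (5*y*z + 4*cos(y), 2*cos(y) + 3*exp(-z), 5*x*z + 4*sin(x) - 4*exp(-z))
5*x - 2*sin(y) + 4*exp(-z)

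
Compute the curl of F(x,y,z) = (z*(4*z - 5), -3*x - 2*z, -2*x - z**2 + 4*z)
(2, 8*z - 3, -3)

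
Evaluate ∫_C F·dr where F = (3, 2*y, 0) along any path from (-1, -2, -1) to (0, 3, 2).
8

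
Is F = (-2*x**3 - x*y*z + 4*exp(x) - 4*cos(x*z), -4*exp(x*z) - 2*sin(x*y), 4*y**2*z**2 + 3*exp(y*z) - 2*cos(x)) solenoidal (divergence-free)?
No, ∇·F = -6*x**2 - 2*x*cos(x*y) + 8*y**2*z - y*z + 3*y*exp(y*z) + 4*z*sin(x*z) + 4*exp(x)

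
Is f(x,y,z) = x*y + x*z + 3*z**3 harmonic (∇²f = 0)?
No, ∇²f = 18*z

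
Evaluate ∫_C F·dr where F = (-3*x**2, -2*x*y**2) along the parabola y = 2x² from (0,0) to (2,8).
-4152/7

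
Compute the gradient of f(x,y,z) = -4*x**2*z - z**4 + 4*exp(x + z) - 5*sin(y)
(-8*x*z + 4*exp(x + z), -5*cos(y), -4*x**2 - 4*z**3 + 4*exp(x + z))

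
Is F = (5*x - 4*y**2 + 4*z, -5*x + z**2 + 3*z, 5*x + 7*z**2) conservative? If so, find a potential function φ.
No, ∇×F = (-2*z - 3, -1, 8*y - 5) ≠ 0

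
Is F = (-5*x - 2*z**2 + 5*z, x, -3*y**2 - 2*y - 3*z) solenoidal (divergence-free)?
No, ∇·F = -8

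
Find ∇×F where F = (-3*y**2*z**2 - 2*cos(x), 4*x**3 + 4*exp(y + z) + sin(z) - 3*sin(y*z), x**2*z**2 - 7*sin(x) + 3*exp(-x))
(3*y*cos(y*z) - 4*exp(y + z) - cos(z), -2*x*z**2 - 6*y**2*z + 7*cos(x) + 3*exp(-x), 12*x**2 + 6*y*z**2)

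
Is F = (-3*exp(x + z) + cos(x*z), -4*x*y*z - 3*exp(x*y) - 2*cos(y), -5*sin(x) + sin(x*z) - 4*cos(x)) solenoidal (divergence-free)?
No, ∇·F = -4*x*z - 3*x*exp(x*y) + x*cos(x*z) - z*sin(x*z) - 3*exp(x + z) + 2*sin(y)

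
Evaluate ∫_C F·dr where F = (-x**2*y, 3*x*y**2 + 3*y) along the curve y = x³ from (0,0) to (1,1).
67/30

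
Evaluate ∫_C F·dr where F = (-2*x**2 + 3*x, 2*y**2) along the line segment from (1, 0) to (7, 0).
-156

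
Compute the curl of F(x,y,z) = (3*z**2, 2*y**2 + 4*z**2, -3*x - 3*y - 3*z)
(-8*z - 3, 6*z + 3, 0)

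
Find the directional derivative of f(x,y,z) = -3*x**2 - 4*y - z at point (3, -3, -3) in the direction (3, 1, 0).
-29*sqrt(10)/5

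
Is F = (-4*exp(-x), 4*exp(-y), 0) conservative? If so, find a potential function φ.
Yes, F is conservative. φ = -4*exp(-y) + 4*exp(-x)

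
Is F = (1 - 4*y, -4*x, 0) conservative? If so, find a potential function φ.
Yes, F is conservative. φ = x*(1 - 4*y)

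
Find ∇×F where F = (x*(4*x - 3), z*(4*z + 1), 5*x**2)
(-8*z - 1, -10*x, 0)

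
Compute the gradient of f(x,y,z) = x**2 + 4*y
(2*x, 4, 0)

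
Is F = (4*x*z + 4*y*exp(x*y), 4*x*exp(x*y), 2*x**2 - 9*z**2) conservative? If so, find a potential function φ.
Yes, F is conservative. φ = 2*x**2*z - 3*z**3 + 4*exp(x*y)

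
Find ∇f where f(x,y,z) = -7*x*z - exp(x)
(-7*z - exp(x), 0, -7*x)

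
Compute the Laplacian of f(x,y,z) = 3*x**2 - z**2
4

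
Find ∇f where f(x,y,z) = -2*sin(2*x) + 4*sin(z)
(-4*cos(2*x), 0, 4*cos(z))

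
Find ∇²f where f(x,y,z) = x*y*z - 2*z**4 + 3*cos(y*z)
-3*y**2*cos(y*z) - 3*z**2*cos(y*z) - 24*z**2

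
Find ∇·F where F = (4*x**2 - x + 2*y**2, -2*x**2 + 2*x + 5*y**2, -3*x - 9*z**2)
8*x + 10*y - 18*z - 1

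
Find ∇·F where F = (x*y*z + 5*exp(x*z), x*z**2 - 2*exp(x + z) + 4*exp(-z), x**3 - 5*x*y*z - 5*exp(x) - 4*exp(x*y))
-5*x*y + y*z + 5*z*exp(x*z)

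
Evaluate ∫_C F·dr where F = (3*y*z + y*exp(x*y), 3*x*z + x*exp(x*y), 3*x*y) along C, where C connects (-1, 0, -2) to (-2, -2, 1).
11 + exp(4)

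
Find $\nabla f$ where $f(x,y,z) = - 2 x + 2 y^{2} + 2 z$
(-2, 4*y, 2)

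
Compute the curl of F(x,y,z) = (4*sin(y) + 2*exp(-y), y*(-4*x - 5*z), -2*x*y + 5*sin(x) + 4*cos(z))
(-2*x + 5*y, 2*y - 5*cos(x), -4*y - 4*cos(y) + 2*exp(-y))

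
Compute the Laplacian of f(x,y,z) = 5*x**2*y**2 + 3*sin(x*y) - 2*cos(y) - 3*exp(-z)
((-3*x**2*sin(x*y) + 10*x**2 + y**2*(10 - 3*sin(x*y)) + 2*cos(y))*exp(z) - 3)*exp(-z)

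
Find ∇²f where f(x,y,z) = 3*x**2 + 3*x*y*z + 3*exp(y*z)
3*y**2*exp(y*z) + 3*z**2*exp(y*z) + 6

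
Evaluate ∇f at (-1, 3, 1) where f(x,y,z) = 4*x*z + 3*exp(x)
(3*exp(-1) + 4, 0, -4)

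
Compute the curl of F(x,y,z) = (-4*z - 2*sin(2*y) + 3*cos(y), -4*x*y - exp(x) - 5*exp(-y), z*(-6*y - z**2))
(-6*z, -4, -4*y - exp(x) + 3*sin(y) + 4*cos(2*y))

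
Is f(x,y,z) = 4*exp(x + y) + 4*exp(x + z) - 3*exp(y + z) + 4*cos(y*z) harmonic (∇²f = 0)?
No, ∇²f = -4*y**2*cos(y*z) - 4*z**2*cos(y*z) + 8*exp(x + y) + 8*exp(x + z) - 6*exp(y + z)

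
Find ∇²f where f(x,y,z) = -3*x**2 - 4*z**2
-14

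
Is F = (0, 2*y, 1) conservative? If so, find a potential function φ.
Yes, F is conservative. φ = y**2 + z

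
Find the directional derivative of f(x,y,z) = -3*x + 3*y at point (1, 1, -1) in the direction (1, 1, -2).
0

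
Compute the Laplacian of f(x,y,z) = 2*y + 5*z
0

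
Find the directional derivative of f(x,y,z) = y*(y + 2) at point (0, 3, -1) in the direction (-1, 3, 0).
12*sqrt(10)/5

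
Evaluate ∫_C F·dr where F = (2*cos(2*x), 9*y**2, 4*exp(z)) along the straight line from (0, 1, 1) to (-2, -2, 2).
-27 - 4*E - sin(4) + 4*exp(2)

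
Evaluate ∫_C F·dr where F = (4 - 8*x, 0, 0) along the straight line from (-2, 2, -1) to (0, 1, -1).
24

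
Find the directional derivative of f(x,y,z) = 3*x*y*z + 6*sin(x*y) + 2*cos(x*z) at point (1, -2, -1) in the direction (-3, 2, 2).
2*sqrt(17)*(-18 + 24*cos(2) + 5*sin(1))/17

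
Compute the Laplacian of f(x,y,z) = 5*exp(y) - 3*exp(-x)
5*exp(y) - 3*exp(-x)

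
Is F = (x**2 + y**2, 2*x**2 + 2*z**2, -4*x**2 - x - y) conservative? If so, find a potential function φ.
No, ∇×F = (-4*z - 1, 8*x + 1, 4*x - 2*y) ≠ 0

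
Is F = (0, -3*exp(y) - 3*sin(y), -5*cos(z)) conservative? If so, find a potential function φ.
Yes, F is conservative. φ = -3*exp(y) - 5*sin(z) + 3*cos(y)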